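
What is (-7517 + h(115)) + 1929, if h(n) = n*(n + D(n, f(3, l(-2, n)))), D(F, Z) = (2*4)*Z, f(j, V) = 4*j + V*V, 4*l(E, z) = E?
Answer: 18907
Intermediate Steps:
l(E, z) = E/4
f(j, V) = V² + 4*j (f(j, V) = 4*j + V² = V² + 4*j)
D(F, Z) = 8*Z
h(n) = n*(98 + n) (h(n) = n*(n + 8*(((¼)*(-2))² + 4*3)) = n*(n + 8*((-½)² + 12)) = n*(n + 8*(¼ + 12)) = n*(n + 8*(49/4)) = n*(n + 98) = n*(98 + n))
(-7517 + h(115)) + 1929 = (-7517 + 115*(98 + 115)) + 1929 = (-7517 + 115*213) + 1929 = (-7517 + 24495) + 1929 = 16978 + 1929 = 18907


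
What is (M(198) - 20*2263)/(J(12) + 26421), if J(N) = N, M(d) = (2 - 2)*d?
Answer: -45260/26433 ≈ -1.7123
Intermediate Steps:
M(d) = 0 (M(d) = 0*d = 0)
(M(198) - 20*2263)/(J(12) + 26421) = (0 - 20*2263)/(12 + 26421) = (0 - 45260)/26433 = -45260*1/26433 = -45260/26433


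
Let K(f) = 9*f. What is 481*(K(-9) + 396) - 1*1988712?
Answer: -1837197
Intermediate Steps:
481*(K(-9) + 396) - 1*1988712 = 481*(9*(-9) + 396) - 1*1988712 = 481*(-81 + 396) - 1988712 = 481*315 - 1988712 = 151515 - 1988712 = -1837197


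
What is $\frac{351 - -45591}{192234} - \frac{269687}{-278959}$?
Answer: $\frac{10776490856}{8937567401} \approx 1.2058$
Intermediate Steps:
$\frac{351 - -45591}{192234} - \frac{269687}{-278959} = \left(351 + 45591\right) \frac{1}{192234} - - \frac{269687}{278959} = 45942 \cdot \frac{1}{192234} + \frac{269687}{278959} = \frac{7657}{32039} + \frac{269687}{278959} = \frac{10776490856}{8937567401}$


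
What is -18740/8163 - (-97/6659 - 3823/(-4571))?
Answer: -774602572970/248467753107 ≈ -3.1175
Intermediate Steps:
-18740/8163 - (-97/6659 - 3823/(-4571)) = -18740*1/8163 - (-97*1/6659 - 3823*(-1/4571)) = -18740/8163 - (-97/6659 + 3823/4571) = -18740/8163 - 1*25013970/30438289 = -18740/8163 - 25013970/30438289 = -774602572970/248467753107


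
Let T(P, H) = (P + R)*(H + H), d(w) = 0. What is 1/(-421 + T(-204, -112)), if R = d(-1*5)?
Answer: 1/45275 ≈ 2.2087e-5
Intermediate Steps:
R = 0
T(P, H) = 2*H*P (T(P, H) = (P + 0)*(H + H) = P*(2*H) = 2*H*P)
1/(-421 + T(-204, -112)) = 1/(-421 + 2*(-112)*(-204)) = 1/(-421 + 45696) = 1/45275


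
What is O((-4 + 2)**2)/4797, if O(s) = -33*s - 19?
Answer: -151/4797 ≈ -0.031478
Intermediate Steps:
O(s) = -19 - 33*s
O((-4 + 2)**2)/4797 = (-19 - 33*(-4 + 2)**2)/4797 = (-19 - 33*(-2)**2)*(1/4797) = (-19 - 33*4)*(1/4797) = (-19 - 132)*(1/4797) = -151*1/4797 = -151/4797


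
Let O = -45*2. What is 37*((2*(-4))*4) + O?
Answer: -1274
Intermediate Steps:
O = -90
37*((2*(-4))*4) + O = 37*((2*(-4))*4) - 90 = 37*(-8*4) - 90 = 37*(-32) - 90 = -1184 - 90 = -1274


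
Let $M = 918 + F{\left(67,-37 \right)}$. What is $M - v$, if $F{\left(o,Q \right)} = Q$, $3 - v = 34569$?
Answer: $35447$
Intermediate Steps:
$v = -34566$ ($v = 3 - 34569 = -34566$)
$M = 881$ ($M = 918 - 37 = 881$)
$M - v = 881 - -34566 = 881 + 34566 = 35447$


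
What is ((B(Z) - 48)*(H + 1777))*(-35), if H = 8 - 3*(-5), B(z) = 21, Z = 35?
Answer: 1701000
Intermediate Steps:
H = 23 (H = 8 + 15 = 23)
((B(Z) - 48)*(H + 1777))*(-35) = ((21 - 48)*(23 + 1777))*(-35) = -27*1800*(-35) = -48600*(-35) = 1701000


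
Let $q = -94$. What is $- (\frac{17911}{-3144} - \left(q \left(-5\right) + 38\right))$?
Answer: $\frac{1615063}{3144} \approx 513.7$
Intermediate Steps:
$- (\frac{17911}{-3144} - \left(q \left(-5\right) + 38\right)) = - (\frac{17911}{-3144} - \left(\left(-94\right) \left(-5\right) + 38\right)) = - (17911 \left(- \frac{1}{3144}\right) - \left(470 + 38\right)) = - (- \frac{17911}{3144} - 508) = \left(-1\right) \left(- \frac{1615063}{3144}\right) = \frac{1615063}{3144}$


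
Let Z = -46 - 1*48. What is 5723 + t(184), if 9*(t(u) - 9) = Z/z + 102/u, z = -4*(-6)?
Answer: 3559340/621 ≈ 5731.6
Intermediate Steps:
Z = -94 (Z = -46 - 48 = -94)
z = 24
t(u) = 925/108 + 34/(3*u) (t(u) = 9 + (-94/24 + 102/u)/9 = 9 + (-94*1/24 + 102/u)/9 = 9 + (-47/12 + 102/u)/9 = 9 + (-47/108 + 34/(3*u)) = 925/108 + 34/(3*u))
5723 + t(184) = 5723 + (1/108)*(1224 + 925*184)/184 = 5723 + (1/108)*(1/184)*(1224 + 170200) = 5723 + (1/108)*(1/184)*171424 = 5723 + 5357/621 = 3559340/621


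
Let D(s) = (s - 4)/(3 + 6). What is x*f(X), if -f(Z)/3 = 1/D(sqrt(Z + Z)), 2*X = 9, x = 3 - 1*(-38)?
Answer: 1107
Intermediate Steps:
x = 41 (x = 3 + 38 = 41)
D(s) = -4/9 + s/9 (D(s) = (-4 + s)/9 = (-4 + s)*(1/9) = -4/9 + s/9)
X = 9/2 (X = (1/2)*9 = 9/2 ≈ 4.5000)
f(Z) = -3/(-4/9 + sqrt(2)*sqrt(Z)/9) (f(Z) = -3/(-4/9 + sqrt(Z + Z)/9) = -3/(-4/9 + sqrt(2*Z)/9) = -3/(-4/9 + (sqrt(2)*sqrt(Z))/9) = -3/(-4/9 + sqrt(2)*sqrt(Z)/9))
x*f(X) = 41*(-27/(-4 + sqrt(2)*sqrt(9/2))) = 41*(-27/(-4 + sqrt(2)*(3*sqrt(2)/2))) = 41*(-27/(-4 + 3)) = 41*(-27/(-1)) = 41*(-27*(-1)) = 41*27 = 1107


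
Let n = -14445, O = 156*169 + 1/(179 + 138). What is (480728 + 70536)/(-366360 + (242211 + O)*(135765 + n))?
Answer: 21843836/1291107438525 ≈ 1.6919e-5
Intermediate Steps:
O = 8357389/317 (O = 26364 + 1/317 = 8357389/317 ≈ 26364.)
(480728 + 70536)/(-366360 + (242211 + O)*(135765 + n)) = (480728 + 70536)/(-366360 + (242211 + 8357389/317)*(135765 - 14445)) = 551264/(-366360 + (85138276/317)*121320) = 551264/(-366360 + 10328975644320/317) = 551264/(10328859508200/317) = 551264*(317/10328859508200) = 21843836/1291107438525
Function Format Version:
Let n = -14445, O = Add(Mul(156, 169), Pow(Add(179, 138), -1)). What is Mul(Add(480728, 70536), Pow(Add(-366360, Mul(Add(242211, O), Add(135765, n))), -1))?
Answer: Rational(21843836, 1291107438525) ≈ 1.6919e-5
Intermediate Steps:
O = Rational(8357389, 317) (O = Add(26364, Pow(317, -1)) = Add(26364, Rational(1, 317)) = Rational(8357389, 317) ≈ 26364.)
Mul(Add(480728, 70536), Pow(Add(-366360, Mul(Add(242211, O), Add(135765, n))), -1)) = Mul(Add(480728, 70536), Pow(Add(-366360, Mul(Add(242211, Rational(8357389, 317)), Add(135765, -14445))), -1)) = Mul(551264, Pow(Add(-366360, Mul(Rational(85138276, 317), 121320)), -1)) = Mul(551264, Pow(Add(-366360, Rational(10328975644320, 317)), -1)) = Mul(551264, Pow(Rational(10328859508200, 317), -1)) = Mul(551264, Rational(317, 10328859508200)) = Rational(21843836, 1291107438525)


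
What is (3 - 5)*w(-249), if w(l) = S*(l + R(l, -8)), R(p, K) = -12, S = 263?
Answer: 137286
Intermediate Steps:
w(l) = -3156 + 263*l (w(l) = 263*(l - 12) = 263*(-12 + l) = -3156 + 263*l)
(3 - 5)*w(-249) = (3 - 5)*(-3156 + 263*(-249)) = -2*(-3156 - 65487) = -2*(-68643) = 137286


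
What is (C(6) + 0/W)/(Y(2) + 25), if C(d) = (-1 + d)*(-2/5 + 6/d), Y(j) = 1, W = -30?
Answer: 3/26 ≈ 0.11538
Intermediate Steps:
C(d) = (-1 + d)*(-⅖ + 6/d) (C(d) = (-1 + d)*(-2*⅕ + 6/d) = (-1 + d)*(-⅖ + 6/d))
(C(6) + 0/W)/(Y(2) + 25) = ((32/5 - 6/6 - ⅖*6) + 0/(-30))/(1 + 25) = ((32/5 - 6*⅙ - 12/5) + 0*(-1/30))/26 = ((32/5 - 1 - 12/5) + 0)/26 = (3 + 0)/26 = (1/26)*3 = 3/26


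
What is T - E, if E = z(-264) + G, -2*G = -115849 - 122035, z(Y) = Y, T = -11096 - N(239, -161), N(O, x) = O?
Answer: -130013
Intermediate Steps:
T = -11335 (T = -11096 - 1*239 = -11096 - 239 = -11335)
G = 118942 (G = -(-115849 - 122035)/2 = -1/2*(-237884) = 118942)
E = 118678 (E = -264 + 118942 = 118678)
T - E = -11335 - 1*118678 = -11335 - 118678 = -130013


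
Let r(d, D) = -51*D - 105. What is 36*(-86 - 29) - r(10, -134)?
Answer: -10869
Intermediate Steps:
r(d, D) = -105 - 51*D
36*(-86 - 29) - r(10, -134) = 36*(-86 - 29) - (-105 - 51*(-134)) = 36*(-115) - (-105 + 6834) = -4140 - 1*6729 = -4140 - 6729 = -10869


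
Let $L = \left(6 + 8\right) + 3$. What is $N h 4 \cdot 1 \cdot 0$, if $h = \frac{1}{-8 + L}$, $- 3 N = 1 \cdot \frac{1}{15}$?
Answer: $0$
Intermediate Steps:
$L = 17$ ($L = 14 + 3 = 17$)
$N = - \frac{1}{45}$ ($N = - \frac{1 \cdot \frac{1}{15}}{3} = \left(- \frac{1}{3}\right) \frac{1}{15} = - \frac{1}{45} \approx -0.022222$)
$h = \frac{1}{9}$ ($h = \frac{1}{-8 + 17} = \frac{1}{9} \approx 0.11111$)
$N h 4 \cdot 1 \cdot 0 = \left(- \frac{1}{45}\right) \frac{1}{9} \cdot 4 \cdot 1 \cdot 0 = - \frac{4 \cdot 0}{405} = \left(- \frac{1}{405}\right) 0 = 0$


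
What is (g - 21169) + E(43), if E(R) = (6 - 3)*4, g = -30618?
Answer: -51775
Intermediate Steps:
E(R) = 12 (E(R) = 3*4 = 12)
(g - 21169) + E(43) = (-30618 - 21169) + 12 = -51787 + 12 = -51775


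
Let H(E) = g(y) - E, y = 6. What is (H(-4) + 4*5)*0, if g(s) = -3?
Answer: 0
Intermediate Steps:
H(E) = -3 - E
(H(-4) + 4*5)*0 = ((-3 - 1*(-4)) + 4*5)*0 = ((-3 + 4) + 20)*0 = (1 + 20)*0 = 21*0 = 0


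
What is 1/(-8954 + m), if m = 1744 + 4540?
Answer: -1/2670 ≈ -0.00037453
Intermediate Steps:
m = 6284
1/(-8954 + m) = 1/(-8954 + 6284) = 1/(-2670) = -1/2670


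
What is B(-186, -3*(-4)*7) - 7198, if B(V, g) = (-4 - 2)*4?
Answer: -7222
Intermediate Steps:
B(V, g) = -24 (B(V, g) = -6*4 = -24)
B(-186, -3*(-4)*7) - 7198 = -24 - 7198 = -7222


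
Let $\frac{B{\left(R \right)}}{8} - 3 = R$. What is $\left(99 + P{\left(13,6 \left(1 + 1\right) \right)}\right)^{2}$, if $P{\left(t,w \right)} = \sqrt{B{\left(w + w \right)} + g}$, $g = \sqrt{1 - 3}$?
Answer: $\left(99 + \sqrt{216 + i \sqrt{2}}\right)^{2} \approx 12927.0 + 10.9 i$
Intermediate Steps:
$g = i \sqrt{2}$ ($g = \sqrt{-2} = i \sqrt{2} \approx 1.4142 i$)
$B{\left(R \right)} = 24 + 8 R$
$P{\left(t,w \right)} = \sqrt{24 + 16 w + i \sqrt{2}}$ ($P{\left(t,w \right)} = \sqrt{\left(24 + 8 \left(w + w\right)\right) + i \sqrt{2}} = \sqrt{\left(24 + 8 \cdot 2 w\right) + i \sqrt{2}} = \sqrt{\left(24 + 16 w\right) + i \sqrt{2}} = \sqrt{24 + 16 w + i \sqrt{2}}$)
$\left(99 + P{\left(13,6 \left(1 + 1\right) \right)}\right)^{2} = \left(99 + \sqrt{24 + 16 \cdot 6 \left(1 + 1\right) + i \sqrt{2}}\right)^{2} = \left(99 + \sqrt{24 + 16 \cdot 6 \cdot 2 + i \sqrt{2}}\right)^{2} = \left(99 + \sqrt{24 + 16 \cdot 12 + i \sqrt{2}}\right)^{2} = \left(99 + \sqrt{24 + 192 + i \sqrt{2}}\right)^{2} = \left(99 + \sqrt{216 + i \sqrt{2}}\right)^{2}$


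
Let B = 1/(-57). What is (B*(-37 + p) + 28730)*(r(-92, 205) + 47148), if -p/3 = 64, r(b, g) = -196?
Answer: 76899816728/57 ≈ 1.3491e+9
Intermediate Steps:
B = -1/57 ≈ -0.017544
p = -192 (p = -3*64 = -192)
(B*(-37 + p) + 28730)*(r(-92, 205) + 47148) = (-(-37 - 192)/57 + 28730)*(-196 + 47148) = (-1/57*(-229) + 28730)*46952 = (229/57 + 28730)*46952 = (1637839/57)*46952 = 76899816728/57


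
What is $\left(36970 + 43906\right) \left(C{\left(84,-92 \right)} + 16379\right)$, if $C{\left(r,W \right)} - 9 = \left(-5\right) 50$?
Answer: $1305176888$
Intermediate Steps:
$C{\left(r,W \right)} = -241$ ($C{\left(r,W \right)} = 9 - 250 = -241$)
$\left(36970 + 43906\right) \left(C{\left(84,-92 \right)} + 16379\right) = \left(36970 + 43906\right) \left(-241 + 16379\right) = 80876 \cdot 16138 = 1305176888$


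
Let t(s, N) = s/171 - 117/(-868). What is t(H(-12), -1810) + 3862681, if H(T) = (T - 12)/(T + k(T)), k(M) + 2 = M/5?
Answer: 7835510502185/2028516 ≈ 3.8627e+6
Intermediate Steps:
k(M) = -2 + M/5
H(T) = (-12 + T)/(-2 + 6*T/5) (H(T) = (T - 12)/(T + (-2 + T/5)) = (-12 + T)/(-2 + 6*T/5))
t(s, N) = 117/868 + s/171 (t(s, N) = s*(1/171) - 117*(-1/868) = s/171 + 117/868 = 117/868 + s/171)
t(H(-12), -1810) + 3862681 = (117/868 + (5*(-12 - 12)/(2*(-5 + 3*(-12))))/171) + 3862681 = (117/868 + ((5/2)*(-24)/(-5 - 36))/171) + 3862681 = (117/868 + ((5/2)*(-24)/(-41))/171) + 3862681 = (117/868 + ((5/2)*(-1/41)*(-24))/171) + 3862681 = (117/868 + (1/171)*(60/41)) + 3862681 = (117/868 + 20/2337) + 3862681 = 290789/2028516 + 3862681 = 7835510502185/2028516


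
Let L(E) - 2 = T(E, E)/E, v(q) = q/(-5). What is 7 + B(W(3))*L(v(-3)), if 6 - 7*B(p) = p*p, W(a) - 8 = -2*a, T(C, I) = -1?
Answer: 149/21 ≈ 7.0952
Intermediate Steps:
W(a) = 8 - 2*a
v(q) = -q/5 (v(q) = q*(-1/5) = -q/5)
B(p) = 6/7 - p**2/7 (B(p) = 6/7 - p*p/7 = 6/7 - p**2/7)
L(E) = 2 - 1/E
7 + B(W(3))*L(v(-3)) = 7 + (6/7 - (8 - 2*3)**2/7)*(2 - 1/((-1/5*(-3)))) = 7 + (6/7 - (8 - 6)**2/7)*(2 - 1/3/5) = 7 + (6/7 - 1/7*2**2)*(2 - 1*5/3) = 7 + (6/7 - 1/7*4)*(2 - 5/3) = 7 + (6/7 - 4/7)*(1/3) = 7 + (2/7)*(1/3) = 7 + 2/21 = 149/21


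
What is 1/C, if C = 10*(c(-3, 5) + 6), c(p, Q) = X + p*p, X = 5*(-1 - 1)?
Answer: 1/50 ≈ 0.020000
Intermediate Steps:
X = -10 (X = 5*(-2) = -10)
c(p, Q) = -10 + p² (c(p, Q) = -10 + p*p = -10 + p²)
C = 50 (C = 10*((-10 + (-3)²) + 6) = 10*((-10 + 9) + 6) = 10*(-1 + 6) = 10*5 = 50)
1/C = 1/50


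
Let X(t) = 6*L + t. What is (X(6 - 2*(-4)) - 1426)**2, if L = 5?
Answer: 1909924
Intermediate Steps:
X(t) = 30 + t (X(t) = 6*5 + t = 30 + t)
(X(6 - 2*(-4)) - 1426)**2 = ((30 + (6 - 2*(-4))) - 1426)**2 = ((30 + (6 + 8)) - 1426)**2 = ((30 + 14) - 1426)**2 = (44 - 1426)**2 = (-1382)**2 = 1909924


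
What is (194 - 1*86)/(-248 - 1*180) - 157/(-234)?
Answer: 10481/25038 ≈ 0.41860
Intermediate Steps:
(194 - 1*86)/(-248 - 1*180) - 157/(-234) = (194 - 86)/(-248 - 180) - 157*(-1/234) = 108/(-428) + 157/234 = 108*(-1/428) + 157/234 = -27/107 + 157/234 = 10481/25038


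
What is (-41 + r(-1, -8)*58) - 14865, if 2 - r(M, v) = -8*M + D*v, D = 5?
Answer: -12934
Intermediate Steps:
r(M, v) = 2 - 5*v + 8*M (r(M, v) = 2 - (-8*M + 5*v) = 2 + (-5*v + 8*M) = 2 - 5*v + 8*M)
(-41 + r(-1, -8)*58) - 14865 = (-41 + (2 - 5*(-8) + 8*(-1))*58) - 14865 = (-41 + (2 + 40 - 8)*58) - 14865 = (-41 + 34*58) - 14865 = (-41 + 1972) - 14865 = 1931 - 14865 = -12934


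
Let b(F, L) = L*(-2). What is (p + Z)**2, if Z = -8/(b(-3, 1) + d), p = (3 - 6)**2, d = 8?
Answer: 529/9 ≈ 58.778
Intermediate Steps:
b(F, L) = -2*L
p = 9 (p = (-3)**2 = 9)
Z = -4/3 (Z = -8/(-2*1 + 8) = -8/(-2 + 8) = -8/6 = (1/6)*(-8) = -4/3 ≈ -1.3333)
(p + Z)**2 = (9 - 4/3)**2 = (23/3)**2 = 529/9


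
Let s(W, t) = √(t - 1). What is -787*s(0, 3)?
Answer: -787*√2 ≈ -1113.0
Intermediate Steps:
s(W, t) = √(-1 + t)
-787*s(0, 3) = -787*√(-1 + 3) = -787*√2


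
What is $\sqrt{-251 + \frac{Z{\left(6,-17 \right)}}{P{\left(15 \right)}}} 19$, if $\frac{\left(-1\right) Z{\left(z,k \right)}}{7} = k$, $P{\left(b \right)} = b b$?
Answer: $\frac{38 i \sqrt{14089}}{15} \approx 300.7 i$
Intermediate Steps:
$P{\left(b \right)} = b^{2}$
$Z{\left(z,k \right)} = - 7 k$
$\sqrt{-251 + \frac{Z{\left(6,-17 \right)}}{P{\left(15 \right)}}} 19 = \sqrt{-251 + \frac{\left(-7\right) \left(-17\right)}{15^{2}}} \cdot 19 = \sqrt{-251 + \frac{119}{225}} \cdot 19 = \sqrt{- \frac{56356}{225}} \cdot 19 = \frac{2 i \sqrt{14089}}{15} \cdot 19 = \frac{38 i \sqrt{14089}}{15}$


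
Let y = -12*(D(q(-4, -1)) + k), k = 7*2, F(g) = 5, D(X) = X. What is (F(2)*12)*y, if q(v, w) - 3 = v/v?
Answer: -12960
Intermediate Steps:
q(v, w) = 4 (q(v, w) = 3 + v/v = 3 + 1 = 4)
k = 14
y = -216 (y = -12*(4 + 14) = -12*18 = -216)
(F(2)*12)*y = (5*12)*(-216) = 60*(-216) = -12960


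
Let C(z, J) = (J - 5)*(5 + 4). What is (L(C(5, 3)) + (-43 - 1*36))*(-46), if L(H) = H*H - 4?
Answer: -11086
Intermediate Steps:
C(z, J) = -45 + 9*J (C(z, J) = (-5 + J)*9 = -45 + 9*J)
L(H) = -4 + H² (L(H) = H² - 4 = -4 + H²)
(L(C(5, 3)) + (-43 - 1*36))*(-46) = ((-4 + (-45 + 9*3)²) + (-43 - 1*36))*(-46) = ((-4 + (-45 + 27)²) + (-43 - 36))*(-46) = ((-4 + (-18)²) - 79)*(-46) = ((-4 + 324) - 79)*(-46) = (320 - 79)*(-46) = 241*(-46) = -11086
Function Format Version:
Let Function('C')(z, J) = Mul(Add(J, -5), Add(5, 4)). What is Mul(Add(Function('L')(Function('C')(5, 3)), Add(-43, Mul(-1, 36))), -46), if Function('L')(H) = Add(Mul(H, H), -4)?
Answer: -11086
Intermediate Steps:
Function('C')(z, J) = Add(-45, Mul(9, J)) (Function('C')(z, J) = Mul(Add(-5, J), 9) = Add(-45, Mul(9, J)))
Function('L')(H) = Add(-4, Pow(H, 2)) (Function('L')(H) = Add(Pow(H, 2), -4) = Add(-4, Pow(H, 2)))
Mul(Add(Function('L')(Function('C')(5, 3)), Add(-43, Mul(-1, 36))), -46) = Mul(Add(Add(-4, Pow(Add(-45, Mul(9, 3)), 2)), Add(-43, Mul(-1, 36))), -46) = Mul(Add(Add(-4, Pow(Add(-45, 27), 2)), Add(-43, -36)), -46) = Mul(Add(Add(-4, Pow(-18, 2)), -79), -46) = Mul(Add(Add(-4, 324), -79), -46) = Mul(Add(320, -79), -46) = Mul(241, -46) = -11086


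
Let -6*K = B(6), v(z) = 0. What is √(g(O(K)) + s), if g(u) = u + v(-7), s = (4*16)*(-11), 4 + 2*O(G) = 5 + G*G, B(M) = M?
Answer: I*√703 ≈ 26.514*I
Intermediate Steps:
K = -1 (K = -⅙*6 = -1)
O(G) = ½ + G²/2 (O(G) = -2 + (5 + G*G)/2 = -2 + (5 + G²)/2 = -2 + (5/2 + G²/2) = ½ + G²/2)
s = -704 (s = 64*(-11) = -704)
g(u) = u (g(u) = u + 0 = u)
√(g(O(K)) + s) = √((½ + (½)*(-1)²) - 704) = √((½ + (½)*1) - 704) = √((½ + ½) - 704) = √(1 - 704) = √(-703) = I*√703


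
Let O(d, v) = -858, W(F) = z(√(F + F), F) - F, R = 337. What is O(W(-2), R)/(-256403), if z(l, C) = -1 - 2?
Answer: 858/256403 ≈ 0.0033463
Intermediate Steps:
z(l, C) = -3
W(F) = -3 - F
O(W(-2), R)/(-256403) = -858/(-256403) = -858*(-1/256403) = 858/256403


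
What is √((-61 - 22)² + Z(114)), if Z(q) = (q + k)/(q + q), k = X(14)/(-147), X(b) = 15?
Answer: √4387260873/798 ≈ 83.003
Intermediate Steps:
k = -5/49 (k = 15/(-147) = 15*(-1/147) = -5/49 ≈ -0.10204)
Z(q) = (-5/49 + q)/(2*q) (Z(q) = (q - 5/49)/(q + q) = (-5/49 + q)/((2*q)) = (-5/49 + q)*(1/(2*q)) = (-5/49 + q)/(2*q))
√((-61 - 22)² + Z(114)) = √((-61 - 22)² + (1/98)*(-5 + 49*114)/114) = √((-83)² + (1/98)*(1/114)*(-5 + 5586)) = √(6889 + (1/98)*(1/114)*5581) = √(6889 + 5581/11172) = √(76969489/11172) = √4387260873/798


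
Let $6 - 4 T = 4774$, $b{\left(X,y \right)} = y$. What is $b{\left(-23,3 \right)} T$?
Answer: $-3576$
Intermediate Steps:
$T = -1192$ ($T = \frac{3}{2} - \frac{2387}{2} = -1192$)
$b{\left(-23,3 \right)} T = 3 \left(-1192\right) = -3576$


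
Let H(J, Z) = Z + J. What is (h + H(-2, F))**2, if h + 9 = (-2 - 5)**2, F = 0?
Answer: 1444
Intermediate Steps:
H(J, Z) = J + Z
h = 40 (h = -9 + (-2 - 5)**2 = -9 + (-7)**2 = -9 + 49 = 40)
(h + H(-2, F))**2 = (40 + (-2 + 0))**2 = (40 - 2)**2 = 38**2 = 1444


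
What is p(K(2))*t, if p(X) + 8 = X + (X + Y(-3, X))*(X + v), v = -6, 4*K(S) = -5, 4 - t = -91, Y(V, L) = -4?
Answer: 43795/16 ≈ 2737.2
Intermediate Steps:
t = 95 (t = 4 - 1*(-91) = 4 + 91 = 95)
K(S) = -5/4 (K(S) = (1/4)*(-5) = -5/4)
p(X) = -8 + X + (-6 + X)*(-4 + X) (p(X) = -8 + (X + (X - 4)*(X - 6)) = -8 + (X + (-4 + X)*(-6 + X)) = -8 + (X + (-6 + X)*(-4 + X)) = -8 + X + (-6 + X)*(-4 + X))
p(K(2))*t = (16 + (-5/4)**2 - 9*(-5/4))*95 = (16 + 25/16 + 45/4)*95 = (461/16)*95 = 43795/16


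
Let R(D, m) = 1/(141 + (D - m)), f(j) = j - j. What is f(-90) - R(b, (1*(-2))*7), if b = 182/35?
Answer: -5/801 ≈ -0.0062422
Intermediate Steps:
f(j) = 0
b = 26/5 (b = 182*(1/35) = 26/5 ≈ 5.2000)
R(D, m) = 1/(141 + D - m)
f(-90) - R(b, (1*(-2))*7) = 0 - 1/(141 + 26/5 - 1*(-2)*7) = 0 - 1/(141 + 26/5 - (-2)*7) = 0 - 1/(141 + 26/5 - 1*(-14)) = 0 - 1/(141 + 26/5 + 14) = 0 - 1/801/5 = 0 - 1*5/801 = 0 - 5/801 = -5/801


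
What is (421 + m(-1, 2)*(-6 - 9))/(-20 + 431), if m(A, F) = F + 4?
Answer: 331/411 ≈ 0.80535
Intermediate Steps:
m(A, F) = 4 + F
(421 + m(-1, 2)*(-6 - 9))/(-20 + 431) = (421 + (4 + 2)*(-6 - 9))/(-20 + 431) = (421 + 6*(-15))/411 = (421 - 90)*(1/411) = 331*(1/411) = 331/411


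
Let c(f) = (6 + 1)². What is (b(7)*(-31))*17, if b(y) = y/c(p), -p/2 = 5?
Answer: -527/7 ≈ -75.286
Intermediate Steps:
p = -10 (p = -2*5 = -10)
c(f) = 49 (c(f) = 7² = 49)
b(y) = y/49
(b(7)*(-31))*17 = (((1/49)*7)*(-31))*17 = ((⅐)*(-31))*17 = -31/7*17 = -527/7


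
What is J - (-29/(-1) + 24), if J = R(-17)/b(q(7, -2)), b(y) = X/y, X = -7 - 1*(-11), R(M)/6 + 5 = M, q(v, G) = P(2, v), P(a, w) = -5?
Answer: 112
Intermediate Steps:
q(v, G) = -5
R(M) = -30 + 6*M
X = 4 (X = -7 + 11 = 4)
b(y) = 4/y
J = 165 (J = (-30 + 6*(-17))/((4/(-5))) = (-30 - 102)/((4*(-1/5))) = -132/(-4/5) = -132*(-5/4) = 165)
J - (-29/(-1) + 24) = 165 - (-29/(-1) + 24) = 165 - (-29*(-1) + 24) = 165 - (29 + 24) = 165 - 1*53 = 165 - 53 = 112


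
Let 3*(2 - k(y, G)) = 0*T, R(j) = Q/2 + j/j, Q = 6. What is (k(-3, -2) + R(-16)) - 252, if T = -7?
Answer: -246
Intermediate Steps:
R(j) = 4 (R(j) = 6/2 + j/j = 6*(1/2) + 1 = 3 + 1 = 4)
k(y, G) = 2 (k(y, G) = 2 - 0*(-7) = 2 - 1/3*0 = 2 + 0 = 2)
(k(-3, -2) + R(-16)) - 252 = (2 + 4) - 252 = 6 - 252 = -246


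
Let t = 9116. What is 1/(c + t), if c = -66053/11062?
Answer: 11062/100775139 ≈ 0.00010977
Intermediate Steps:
c = -66053/11062 (c = -66053*1/11062 = -66053/11062 ≈ -5.9712)
1/(c + t) = 1/(-66053/11062 + 9116) = 1/(100775139/11062) = 11062/100775139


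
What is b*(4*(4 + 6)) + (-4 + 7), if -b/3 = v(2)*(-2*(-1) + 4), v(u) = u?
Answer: -1437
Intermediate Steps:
b = -36 (b = -6*(-2*(-1) + 4) = -6*(2 + 4) = -6*6 = -3*12 = -36)
b*(4*(4 + 6)) + (-4 + 7) = -144*(4 + 6) + (-4 + 7) = -144*10 + 3 = -36*40 + 3 = -1440 + 3 = -1437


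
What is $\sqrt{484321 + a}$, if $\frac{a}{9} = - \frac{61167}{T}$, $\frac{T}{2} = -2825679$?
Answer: $\frac{\sqrt{1718685914025587302}}{1883786} \approx 695.93$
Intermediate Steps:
$T = -5651358$ ($T = 2 \left(-2825679\right) = -5651358$)
$a = \frac{183501}{1883786}$ ($a = 9 \left(- \frac{61167}{-5651358}\right) = 9 \left(\left(-61167\right) \left(- \frac{1}{5651358}\right)\right) = 9 \cdot \frac{20389}{1883786} = \frac{183501}{1883786} \approx 0.097411$)
$\sqrt{484321 + a} = \sqrt{484321 + \frac{183501}{1883786}} = \sqrt{\frac{912357302807}{1883786}} = \frac{\sqrt{1718685914025587302}}{1883786}$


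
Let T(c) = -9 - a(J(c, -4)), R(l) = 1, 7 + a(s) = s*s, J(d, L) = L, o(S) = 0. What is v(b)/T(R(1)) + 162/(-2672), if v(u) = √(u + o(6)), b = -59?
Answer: -81/1336 - I*√59/18 ≈ -0.060629 - 0.42673*I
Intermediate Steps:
a(s) = -7 + s² (a(s) = -7 + s*s = -7 + s²)
v(u) = √u (v(u) = √(u + 0) = √u)
T(c) = -18 (T(c) = -9 - (-7 + (-4)²) = -9 - (-7 + 16) = -9 - 1*9 = -9 - 9 = -18)
v(b)/T(R(1)) + 162/(-2672) = √(-59)/(-18) + 162/(-2672) = (I*√59)*(-1/18) + 162*(-1/2672) = -I*√59/18 - 81/1336 = -81/1336 - I*√59/18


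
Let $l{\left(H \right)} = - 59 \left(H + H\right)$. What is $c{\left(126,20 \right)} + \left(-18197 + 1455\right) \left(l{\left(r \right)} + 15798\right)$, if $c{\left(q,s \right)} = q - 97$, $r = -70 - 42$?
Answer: $-485752359$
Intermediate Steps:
$r = -112$
$l{\left(H \right)} = - 118 H$ ($l{\left(H \right)} = - 59 \cdot 2 H = - 118 H$)
$c{\left(q,s \right)} = -97 + q$
$c{\left(126,20 \right)} + \left(-18197 + 1455\right) \left(l{\left(r \right)} + 15798\right) = \left(-97 + 126\right) + \left(-18197 + 1455\right) \left(\left(-118\right) \left(-112\right) + 15798\right) = 29 - 16742 \left(13216 + 15798\right) = 29 - 485752388 = -485752359$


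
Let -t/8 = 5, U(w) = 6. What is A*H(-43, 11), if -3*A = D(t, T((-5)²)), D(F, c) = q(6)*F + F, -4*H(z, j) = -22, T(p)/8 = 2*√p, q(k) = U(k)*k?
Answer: 8140/3 ≈ 2713.3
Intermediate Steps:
q(k) = 6*k
T(p) = 16*√p (T(p) = 8*(2*√p) = 16*√p)
H(z, j) = 11/2 (H(z, j) = -¼*(-22) = 11/2)
t = -40 (t = -8*5 = -40)
D(F, c) = 37*F (D(F, c) = (6*6)*F + F = 36*F + F = 37*F)
A = 1480/3 (A = -37*(-40)/3 = -⅓*(-1480) = 1480/3 ≈ 493.33)
A*H(-43, 11) = (1480/3)*(11/2) = 8140/3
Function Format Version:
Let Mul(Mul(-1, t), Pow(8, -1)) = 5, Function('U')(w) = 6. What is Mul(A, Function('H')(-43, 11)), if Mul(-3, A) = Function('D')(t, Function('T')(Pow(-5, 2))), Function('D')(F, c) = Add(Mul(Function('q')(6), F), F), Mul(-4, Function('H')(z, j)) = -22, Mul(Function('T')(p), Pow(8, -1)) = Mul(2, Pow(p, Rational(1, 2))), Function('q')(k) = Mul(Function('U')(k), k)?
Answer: Rational(8140, 3) ≈ 2713.3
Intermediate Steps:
Function('q')(k) = Mul(6, k)
Function('T')(p) = Mul(16, Pow(p, Rational(1, 2))) (Function('T')(p) = Mul(8, Mul(2, Pow(p, Rational(1, 2)))) = Mul(16, Pow(p, Rational(1, 2))))
Function('H')(z, j) = Rational(11, 2) (Function('H')(z, j) = Mul(Rational(-1, 4), -22) = Rational(11, 2))
t = -40 (t = Mul(-8, 5) = -40)
Function('D')(F, c) = Mul(37, F) (Function('D')(F, c) = Add(Mul(Mul(6, 6), F), F) = Add(Mul(36, F), F) = Mul(37, F))
A = Rational(1480, 3) (A = Mul(Rational(-1, 3), Mul(37, -40)) = Mul(Rational(-1, 3), -1480) = Rational(1480, 3) ≈ 493.33)
Mul(A, Function('H')(-43, 11)) = Mul(Rational(1480, 3), Rational(11, 2)) = Rational(8140, 3)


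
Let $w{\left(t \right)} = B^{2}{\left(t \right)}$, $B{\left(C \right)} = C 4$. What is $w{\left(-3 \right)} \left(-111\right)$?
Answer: $-15984$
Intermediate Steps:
$B{\left(C \right)} = 4 C$
$w{\left(t \right)} = 16 t^{2}$ ($w{\left(t \right)} = \left(4 t\right)^{2} = 16 t^{2}$)
$w{\left(-3 \right)} \left(-111\right) = 16 \left(-3\right)^{2} \left(-111\right) = 16 \cdot 9 \left(-111\right) = 144 \left(-111\right) = -15984$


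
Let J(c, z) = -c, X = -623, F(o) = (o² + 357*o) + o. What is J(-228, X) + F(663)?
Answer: 677151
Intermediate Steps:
F(o) = o² + 358*o
J(-228, X) + F(663) = -1*(-228) + 663*(358 + 663) = 228 + 663*1021 = 228 + 676923 = 677151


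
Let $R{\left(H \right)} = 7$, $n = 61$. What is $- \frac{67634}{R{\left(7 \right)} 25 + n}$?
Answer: $- \frac{33817}{118} \approx -286.58$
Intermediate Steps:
$- \frac{67634}{R{\left(7 \right)} 25 + n} = - \frac{67634}{7 \cdot 25 + 61} = - \frac{67634}{175 + 61} = - \frac{67634}{236} = \left(-67634\right) \frac{1}{236} = - \frac{33817}{118}$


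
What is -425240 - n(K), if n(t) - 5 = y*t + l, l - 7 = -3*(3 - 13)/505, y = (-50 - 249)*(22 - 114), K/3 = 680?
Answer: -5710698778/101 ≈ -5.6542e+7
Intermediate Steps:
K = 2040 (K = 3*680 = 2040)
y = 27508 (y = -299*(-92) = 27508)
l = 713/101 (l = 7 - 3*(3 - 13)/505 = 7 - 3*(-10)*(1/505) = 7 + 30*(1/505) = 7 + 6/101 = 713/101 ≈ 7.0594)
n(t) = 1218/101 + 27508*t (n(t) = 5 + (27508*t + 713/101) = 5 + (713/101 + 27508*t) = 1218/101 + 27508*t)
-425240 - n(K) = -425240 - (1218/101 + 27508*2040) = -425240 - (1218/101 + 56116320) = -425240 - 1*5667749538/101 = -425240 - 5667749538/101 = -5710698778/101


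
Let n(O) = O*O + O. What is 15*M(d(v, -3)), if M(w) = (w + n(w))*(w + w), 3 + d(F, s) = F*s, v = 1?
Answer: -4320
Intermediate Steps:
d(F, s) = -3 + F*s
n(O) = O + O² (n(O) = O² + O = O + O²)
M(w) = 2*w*(w + w*(1 + w)) (M(w) = (w + w*(1 + w))*(w + w) = (w + w*(1 + w))*(2*w) = 2*w*(w + w*(1 + w)))
15*M(d(v, -3)) = 15*(2*(-3 + 1*(-3))²*(2 + (-3 + 1*(-3)))) = 15*(2*(-3 - 3)²*(2 + (-3 - 3))) = 15*(2*(-6)²*(2 - 6)) = 15*(2*36*(-4)) = 15*(-288) = -4320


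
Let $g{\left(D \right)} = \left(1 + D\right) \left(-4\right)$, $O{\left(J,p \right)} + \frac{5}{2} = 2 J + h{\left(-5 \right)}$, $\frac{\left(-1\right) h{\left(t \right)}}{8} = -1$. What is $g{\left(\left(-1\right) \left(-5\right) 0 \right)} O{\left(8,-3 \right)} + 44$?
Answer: $-42$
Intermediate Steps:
$h{\left(t \right)} = 8$ ($h{\left(t \right)} = \left(-8\right) \left(-1\right) = 8$)
$O{\left(J,p \right)} = \frac{11}{2} + 2 J$ ($O{\left(J,p \right)} = - \frac{5}{2} + \left(2 J + 8\right) = - \frac{5}{2} + \left(8 + 2 J\right) = \frac{11}{2} + 2 J$)
$g{\left(D \right)} = -4 - 4 D$
$g{\left(\left(-1\right) \left(-5\right) 0 \right)} O{\left(8,-3 \right)} + 44 = \left(-4 - 4 \left(-1\right) \left(-5\right) 0\right) \left(\frac{11}{2} + 2 \cdot 8\right) + 44 = \left(-4 - 4 \cdot 5 \cdot 0\right) \left(\frac{11}{2} + 16\right) + 44 = \left(-4 - 0\right) \frac{43}{2} + 44 = \left(-4 + 0\right) \frac{43}{2} + 44 = \left(-4\right) \frac{43}{2} + 44 = -86 + 44 = -42$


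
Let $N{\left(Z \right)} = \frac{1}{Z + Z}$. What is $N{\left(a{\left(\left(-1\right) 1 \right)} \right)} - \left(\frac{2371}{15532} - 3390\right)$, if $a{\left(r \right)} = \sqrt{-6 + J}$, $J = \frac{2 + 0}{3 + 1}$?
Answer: $\frac{52651109}{15532} - \frac{i \sqrt{22}}{22} \approx 3389.8 - 0.2132 i$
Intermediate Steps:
$J = \frac{1}{2}$ ($J = \frac{2}{4} = 2 \cdot \frac{1}{4} = \frac{1}{2} \approx 0.5$)
$a{\left(r \right)} = \frac{i \sqrt{22}}{2}$ ($a{\left(r \right)} = \sqrt{-6 + \frac{1}{2}} = \sqrt{- \frac{11}{2}} = \frac{i \sqrt{22}}{2}$)
$N{\left(Z \right)} = \frac{1}{2 Z}$
$N{\left(a{\left(\left(-1\right) 1 \right)} \right)} - \left(\frac{2371}{15532} - 3390\right) = \frac{1}{2 \frac{i \sqrt{22}}{2}} - \left(\frac{2371}{15532} - 3390\right) = \frac{\left(- \frac{1}{11}\right) i \sqrt{22}}{2} - \left(2371 \cdot \frac{1}{15532} - 3390\right) = - \frac{i \sqrt{22}}{22} - \left(\frac{2371}{15532} - 3390\right) = - \frac{i \sqrt{22}}{22} - - \frac{52651109}{15532} = - \frac{i \sqrt{22}}{22} + \frac{52651109}{15532} = \frac{52651109}{15532} - \frac{i \sqrt{22}}{22}$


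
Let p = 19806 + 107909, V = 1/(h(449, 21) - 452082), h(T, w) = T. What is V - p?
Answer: -57680308596/451633 ≈ -1.2772e+5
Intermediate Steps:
V = -1/451633 (V = 1/(449 - 452082) = 1/(-451633) = -1/451633 ≈ -2.2142e-6)
p = 127715
V - p = -1/451633 - 1*127715 = -1/451633 - 127715 = -57680308596/451633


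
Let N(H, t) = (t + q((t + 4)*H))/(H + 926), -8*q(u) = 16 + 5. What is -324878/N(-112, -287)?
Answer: 2115605536/2317 ≈ 9.1308e+5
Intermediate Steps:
q(u) = -21/8 (q(u) = -(16 + 5)/8 = -⅛*21 = -21/8)
N(H, t) = (-21/8 + t)/(926 + H) (N(H, t) = (t - 21/8)/(H + 926) = (-21/8 + t)/(926 + H))
-324878/N(-112, -287) = -324878*(926 - 112)/(-21/8 - 287) = -324878/(-2317/8/814) = -324878/((1/814)*(-2317/8)) = -324878/(-2317/6512) = -324878*(-6512/2317) = 2115605536/2317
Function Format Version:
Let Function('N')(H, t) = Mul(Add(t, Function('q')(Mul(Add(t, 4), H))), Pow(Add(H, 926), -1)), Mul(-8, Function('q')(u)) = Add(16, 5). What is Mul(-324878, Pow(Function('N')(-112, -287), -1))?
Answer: Rational(2115605536, 2317) ≈ 9.1308e+5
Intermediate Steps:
Function('q')(u) = Rational(-21, 8) (Function('q')(u) = Mul(Rational(-1, 8), Add(16, 5)) = Mul(Rational(-1, 8), 21) = Rational(-21, 8))
Function('N')(H, t) = Mul(Pow(Add(926, H), -1), Add(Rational(-21, 8), t)) (Function('N')(H, t) = Mul(Add(t, Rational(-21, 8)), Pow(Add(H, 926), -1)) = Mul(Add(Rational(-21, 8), t), Pow(Add(926, H), -1)) = Mul(Pow(Add(926, H), -1), Add(Rational(-21, 8), t)))
Mul(-324878, Pow(Function('N')(-112, -287), -1)) = Mul(-324878, Pow(Mul(Pow(Add(926, -112), -1), Add(Rational(-21, 8), -287)), -1)) = Mul(-324878, Pow(Mul(Pow(814, -1), Rational(-2317, 8)), -1)) = Mul(-324878, Pow(Mul(Rational(1, 814), Rational(-2317, 8)), -1)) = Mul(-324878, Pow(Rational(-2317, 6512), -1)) = Mul(-324878, Rational(-6512, 2317)) = Rational(2115605536, 2317)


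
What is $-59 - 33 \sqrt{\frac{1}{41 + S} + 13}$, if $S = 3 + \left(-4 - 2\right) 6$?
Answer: $-59 - \frac{33 \sqrt{210}}{4} \approx -178.55$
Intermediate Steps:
$S = -33$ ($S = 3 - 36 = -33$)
$-59 - 33 \sqrt{\frac{1}{41 + S} + 13} = -59 - 33 \sqrt{\frac{1}{41 - 33} + 13} = -59 - 33 \sqrt{\frac{1}{8} + 13} = -59 - 33 \sqrt{\frac{105}{8}} = -59 - 33 \frac{\sqrt{210}}{4} = -59 - \frac{33 \sqrt{210}}{4}$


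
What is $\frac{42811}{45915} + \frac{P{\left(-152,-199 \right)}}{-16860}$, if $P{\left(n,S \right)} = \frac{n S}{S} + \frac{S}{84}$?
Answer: $\frac{4081735363}{4335110640} \approx 0.94155$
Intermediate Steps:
$P{\left(n,S \right)} = n + \frac{S}{84}$ ($P{\left(n,S \right)} = \frac{S n}{S} + S \frac{1}{84} = n + \frac{S}{84}$)
$\frac{42811}{45915} + \frac{P{\left(-152,-199 \right)}}{-16860} = \frac{42811}{45915} + \frac{-152 + \frac{1}{84} \left(-199\right)}{-16860} = 42811 \cdot \frac{1}{45915} + \left(-152 - \frac{199}{84}\right) \left(- \frac{1}{16860}\right) = \frac{42811}{45915} - - \frac{12967}{1416240} = \frac{42811}{45915} + \frac{12967}{1416240} = \frac{4081735363}{4335110640}$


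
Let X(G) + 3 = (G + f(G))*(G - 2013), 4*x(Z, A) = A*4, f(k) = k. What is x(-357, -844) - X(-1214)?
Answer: -7835997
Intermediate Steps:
x(Z, A) = A (x(Z, A) = (A*4)/4 = (4*A)/4 = A)
X(G) = -3 + 2*G*(-2013 + G) (X(G) = -3 + (G + G)*(G - 2013) = -3 + (2*G)*(-2013 + G) = -3 + 2*G*(-2013 + G))
x(-357, -844) - X(-1214) = -844 - (-3 - 4026*(-1214) + 2*(-1214)**2) = -844 - (-3 + 4887564 + 2*1473796) = -844 - (-3 + 4887564 + 2947592) = -844 - 1*7835153 = -844 - 7835153 = -7835997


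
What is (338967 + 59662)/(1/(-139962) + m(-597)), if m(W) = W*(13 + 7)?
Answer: -7970416014/238735183 ≈ -33.386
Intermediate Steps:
m(W) = 20*W (m(W) = W*20 = 20*W)
(338967 + 59662)/(1/(-139962) + m(-597)) = (338967 + 59662)/(1/(-139962) + 20*(-597)) = 398629/(-1/139962 - 11940) = 398629/(-1671146281/139962) = 398629*(-139962/1671146281) = -7970416014/238735183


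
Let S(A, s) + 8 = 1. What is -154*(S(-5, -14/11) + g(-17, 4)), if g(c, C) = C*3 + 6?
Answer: -1694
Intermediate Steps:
g(c, C) = 6 + 3*C (g(c, C) = 3*C + 6 = 6 + 3*C)
S(A, s) = -7 (S(A, s) = -8 + 1 = -7)
-154*(S(-5, -14/11) + g(-17, 4)) = -154*(-7 + (6 + 3*4)) = -154*(-7 + (6 + 12)) = -154*(-7 + 18) = -154*11 = -1694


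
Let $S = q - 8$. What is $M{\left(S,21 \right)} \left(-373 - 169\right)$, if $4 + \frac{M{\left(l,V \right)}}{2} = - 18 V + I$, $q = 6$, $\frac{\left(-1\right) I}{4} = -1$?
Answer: $409752$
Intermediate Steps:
$I = 4$ ($I = \left(-4\right) \left(-1\right) = 4$)
$S = -2$ ($S = 6 - 8 = -2$)
$M{\left(l,V \right)} = - 36 V$ ($M{\left(l,V \right)} = -8 + 2 \left(- 18 V + 4\right) = -8 + 2 \left(4 - 18 V\right) = -8 - \left(-8 + 36 V\right) = - 36 V$)
$M{\left(S,21 \right)} \left(-373 - 169\right) = \left(-36\right) 21 \left(-373 - 169\right) = - 756 \left(-373 - 169\right) = \left(-756\right) \left(-542\right) = 409752$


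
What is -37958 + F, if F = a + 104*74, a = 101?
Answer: -30161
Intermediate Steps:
F = 7797 (F = 101 + 104*74 = 101 + 7696 = 7797)
-37958 + F = -37958 + 7797 = -30161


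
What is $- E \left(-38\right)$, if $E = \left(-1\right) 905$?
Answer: $-34390$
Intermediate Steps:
$E = -905$
$- E \left(-38\right) = \left(-1\right) \left(-905\right) \left(-38\right) = 905 \left(-38\right) = -34390$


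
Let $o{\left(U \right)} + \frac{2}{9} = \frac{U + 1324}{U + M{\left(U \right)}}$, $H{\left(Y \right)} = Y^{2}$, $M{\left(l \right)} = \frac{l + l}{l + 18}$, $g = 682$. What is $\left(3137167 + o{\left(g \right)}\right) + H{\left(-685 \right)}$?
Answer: $\frac{431652989324}{119691} \approx 3.6064 \cdot 10^{6}$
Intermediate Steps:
$M{\left(l \right)} = \frac{2 l}{18 + l}$
$o{\left(U \right)} = - \frac{2}{9} + \frac{1324 + U}{U + \frac{2 U}{18 + U}}$ ($o{\left(U \right)} = - \frac{2}{9} + \frac{U + 1324}{U + \frac{2 U}{18 + U}} = - \frac{2}{9} + \frac{1324 + U}{U + \frac{2 U}{18 + U}}$)
$\left(3137167 + o{\left(g \right)}\right) + H{\left(-685 \right)} = \left(3137167 + \frac{214488 + 7 \cdot 682^{2} + 12038 \cdot 682}{9 \cdot 682 \left(20 + 682\right)}\right) + \left(-685\right)^{2} = \left(3137167 + \frac{1}{9} \cdot \frac{1}{682} \cdot \frac{1}{702} \left(214488 + 7 \cdot 465124 + 8209916\right)\right) + 469225 = \left(3137167 + \frac{1}{9} \cdot \frac{1}{682} \cdot \frac{1}{702} \left(214488 + 3255868 + 8209916\right)\right) + 469225 = \left(3137167 + \frac{1}{9} \cdot \frac{1}{682} \cdot \frac{1}{702} \cdot 11680272\right) + 469225 = \left(3137167 + \frac{324452}{119691}\right) + 469225 = \frac{375490979849}{119691} + 469225 = \frac{431652989324}{119691}$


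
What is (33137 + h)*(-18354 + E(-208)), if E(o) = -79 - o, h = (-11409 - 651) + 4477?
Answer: -465721650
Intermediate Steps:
h = -7583 (h = -12060 + 4477 = -7583)
(33137 + h)*(-18354 + E(-208)) = (33137 - 7583)*(-18354 + (-79 - 1*(-208))) = 25554*(-18354 + (-79 + 208)) = 25554*(-18354 + 129) = 25554*(-18225) = -465721650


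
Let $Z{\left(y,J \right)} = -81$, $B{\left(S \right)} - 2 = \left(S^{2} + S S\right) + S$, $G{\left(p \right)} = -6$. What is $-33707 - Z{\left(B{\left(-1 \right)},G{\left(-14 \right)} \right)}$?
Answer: $-33626$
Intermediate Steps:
$B{\left(S \right)} = 2 + S + 2 S^{2}$ ($B{\left(S \right)} = 2 + \left(\left(S^{2} + S S\right) + S\right) = 2 + \left(\left(S^{2} + S^{2}\right) + S\right) = 2 + \left(2 S^{2} + S\right) = 2 + \left(S + 2 S^{2}\right) = 2 + S + 2 S^{2}$)
$-33707 - Z{\left(B{\left(-1 \right)},G{\left(-14 \right)} \right)} = -33707 - -81 = -33707 + 81 = -33626$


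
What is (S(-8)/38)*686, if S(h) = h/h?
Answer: 343/19 ≈ 18.053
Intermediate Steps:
S(h) = 1
(S(-8)/38)*686 = (1/38)*686 = 343/19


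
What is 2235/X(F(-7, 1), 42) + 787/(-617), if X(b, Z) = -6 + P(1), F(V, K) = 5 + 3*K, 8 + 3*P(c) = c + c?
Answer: -1385291/4936 ≈ -280.65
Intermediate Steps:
P(c) = -8/3 + 2*c/3 (P(c) = -8/3 + (c + c)/3 = -8/3 + (2*c)/3 = -8/3 + 2*c/3)
X(b, Z) = -8 (X(b, Z) = -6 + (-8/3 + (⅔)*1) = -6 + (-8/3 + ⅔) = -6 - 2 = -8)
2235/X(F(-7, 1), 42) + 787/(-617) = 2235/(-8) + 787/(-617) = 2235*(-⅛) + 787*(-1/617) = -2235/8 - 787/617 = -1385291/4936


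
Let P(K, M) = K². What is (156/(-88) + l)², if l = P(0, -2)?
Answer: 1521/484 ≈ 3.1426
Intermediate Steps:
l = 0 (l = 0² = 0)
(156/(-88) + l)² = (156/(-88) + 0)² = (156*(-1/88) + 0)² = (-39/22 + 0)² = (-39/22)² = 1521/484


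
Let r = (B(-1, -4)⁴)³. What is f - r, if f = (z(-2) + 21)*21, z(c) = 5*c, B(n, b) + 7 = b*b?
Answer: -282429536250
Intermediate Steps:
B(n, b) = -7 + b² (B(n, b) = -7 + b*b = -7 + b²)
r = 282429536481 (r = ((-7 + (-4)²)⁴)³ = ((-7 + 16)⁴)³ = (9⁴)³ = 6561³ = 282429536481)
f = 231 (f = (5*(-2) + 21)*21 = (-10 + 21)*21 = 11*21 = 231)
f - r = 231 - 1*282429536481 = 231 - 282429536481 = -282429536250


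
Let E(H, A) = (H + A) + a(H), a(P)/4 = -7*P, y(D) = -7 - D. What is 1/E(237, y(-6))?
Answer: -1/6400 ≈ -0.00015625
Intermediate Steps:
a(P) = -28*P (a(P) = 4*(-7*P) = -28*P)
E(H, A) = A - 27*H (E(H, A) = (H + A) - 28*H = (A + H) - 28*H = A - 27*H)
1/E(237, y(-6)) = 1/((-7 - 1*(-6)) - 27*237) = 1/((-7 + 6) - 6399) = 1/(-1 - 6399) = 1/(-6400) = -1/6400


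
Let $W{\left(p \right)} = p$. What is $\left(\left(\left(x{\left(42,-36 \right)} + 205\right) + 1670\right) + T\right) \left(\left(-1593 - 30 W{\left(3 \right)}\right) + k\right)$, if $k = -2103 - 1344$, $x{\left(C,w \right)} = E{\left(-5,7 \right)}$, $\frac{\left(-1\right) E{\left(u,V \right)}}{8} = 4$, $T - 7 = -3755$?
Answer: $9772650$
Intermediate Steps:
$T = -3748$ ($T = 7 - 3755 = -3748$)
$E{\left(u,V \right)} = -32$ ($E{\left(u,V \right)} = \left(-8\right) 4 = -32$)
$x{\left(C,w \right)} = -32$
$k = -3447$
$\left(\left(\left(x{\left(42,-36 \right)} + 205\right) + 1670\right) + T\right) \left(\left(-1593 - 30 W{\left(3 \right)}\right) + k\right) = \left(\left(\left(-32 + 205\right) + 1670\right) - 3748\right) \left(\left(-1593 - 30 \cdot 3\right) - 3447\right) = \left(\left(173 + 1670\right) - 3748\right) \left(\left(-1593 - 90\right) - 3447\right) = \left(1843 - 3748\right) \left(\left(-1593 - 90\right) - 3447\right) = - 1905 \left(-1683 - 3447\right) = \left(-1905\right) \left(-5130\right) = 9772650$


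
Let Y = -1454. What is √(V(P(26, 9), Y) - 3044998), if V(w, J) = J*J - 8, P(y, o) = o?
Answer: I*√930890 ≈ 964.83*I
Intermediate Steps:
V(w, J) = -8 + J² (V(w, J) = J² - 8 = -8 + J²)
√(V(P(26, 9), Y) - 3044998) = √((-8 + (-1454)²) - 3044998) = √((-8 + 2114116) - 3044998) = √(2114108 - 3044998) = √(-930890) = I*√930890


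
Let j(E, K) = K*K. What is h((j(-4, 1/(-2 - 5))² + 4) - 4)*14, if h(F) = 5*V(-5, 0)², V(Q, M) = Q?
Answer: 1750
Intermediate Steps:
j(E, K) = K²
h(F) = 125 (h(F) = 5*(-5)² = 5*25 = 125)
h((j(-4, 1/(-2 - 5))² + 4) - 4)*14 = 125*14 = 1750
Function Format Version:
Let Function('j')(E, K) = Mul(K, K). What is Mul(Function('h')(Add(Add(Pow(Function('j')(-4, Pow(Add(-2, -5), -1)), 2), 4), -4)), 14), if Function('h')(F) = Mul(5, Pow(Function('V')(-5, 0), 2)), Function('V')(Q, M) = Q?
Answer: 1750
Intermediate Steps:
Function('j')(E, K) = Pow(K, 2)
Function('h')(F) = 125 (Function('h')(F) = Mul(5, Pow(-5, 2)) = Mul(5, 25) = 125)
Mul(Function('h')(Add(Add(Pow(Function('j')(-4, Pow(Add(-2, -5), -1)), 2), 4), -4)), 14) = Mul(125, 14) = 1750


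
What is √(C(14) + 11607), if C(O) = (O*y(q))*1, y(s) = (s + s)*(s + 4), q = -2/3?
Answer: √103903/3 ≈ 107.45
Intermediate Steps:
q = -⅔ (q = -2*⅓ = -⅔ ≈ -0.66667)
y(s) = 2*s*(4 + s) (y(s) = (2*s)*(4 + s) = 2*s*(4 + s))
C(O) = -40*O/9 (C(O) = (O*(2*(-⅔)*(4 - ⅔)))*1 = (O*(2*(-⅔)*(10/3)))*1 = (O*(-40/9))*1 = -40*O/9*1 = -40*O/9)
√(C(14) + 11607) = √(-40/9*14 + 11607) = √(-560/9 + 11607) = √(103903/9) = √103903/3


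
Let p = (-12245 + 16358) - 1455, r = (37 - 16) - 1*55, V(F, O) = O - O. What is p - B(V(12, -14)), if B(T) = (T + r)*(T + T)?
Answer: 2658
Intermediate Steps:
V(F, O) = 0
r = -34 (r = 21 - 55 = -34)
B(T) = 2*T*(-34 + T) (B(T) = (T - 34)*(T + T) = (-34 + T)*(2*T) = 2*T*(-34 + T))
p = 2658 (p = 4113 - 1455 = 2658)
p - B(V(12, -14)) = 2658 - 2*0*(-34 + 0) = 2658 - 2*0*(-34) = 2658 - 1*0 = 2658 + 0 = 2658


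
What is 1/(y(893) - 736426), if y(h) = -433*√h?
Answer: -736426/542155825799 + 433*√893/542155825799 ≈ -1.3345e-6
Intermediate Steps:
1/(y(893) - 736426) = 1/(-433*√893 - 736426) = 1/(-736426 - 433*√893)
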